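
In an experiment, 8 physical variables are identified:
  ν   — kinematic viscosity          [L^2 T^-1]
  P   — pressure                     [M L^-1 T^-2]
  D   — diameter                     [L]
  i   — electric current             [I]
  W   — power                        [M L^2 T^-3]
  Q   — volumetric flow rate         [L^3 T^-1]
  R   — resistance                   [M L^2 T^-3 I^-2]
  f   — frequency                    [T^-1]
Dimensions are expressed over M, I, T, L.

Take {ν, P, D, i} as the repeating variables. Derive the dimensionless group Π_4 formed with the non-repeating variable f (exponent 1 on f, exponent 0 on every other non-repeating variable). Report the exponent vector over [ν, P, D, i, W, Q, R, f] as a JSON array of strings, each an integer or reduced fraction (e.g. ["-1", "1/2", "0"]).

["-1", "0", "2", "0", "0", "0", "0", "1"]

Exponent matrix [M,I,T,L] × [ν,P,D,i,W,Q,R,f]:
  M: [ 0  1  0  0  1  0  1  0]
  I: [ 0  0  0  1  0  0 -2  0]
  T: [-1 -2  0  0 -3 -1 -3 -1]
  L: [ 2 -1  1  0  2  3  2  0]
Echelon form has 4 nonzero rows (pivots: ν,P,D,i)
Repeat: ν,P,D,i; free: W,Q,R,f
RREF:
  r0: [   1    0    0    0    1    1    1    1]
  r1: [   0    1    0    0    1    0    1    0]
  r2: [   0    0    1    0    1    1    1   -2]
  r3: [   0    0    0    1    0    0   -2    0]
Fix exponent of f at 1, W at 0, Q at 0, R at 0; solve each RREF row for its pivot's exponent:
  r0: exp(ν) + (1)·1 = 0 ⇒ exp(ν) = -1
  r1: exp(P) + (0)·1 = 0 ⇒ exp(P) = 0
  r2: exp(D) + (-2)·1 = 0 ⇒ exp(D) = 2
  r3: exp(i) + (0)·1 = 0 ⇒ exp(i) = 0
Π_4 = ν^-1 · D^2 · f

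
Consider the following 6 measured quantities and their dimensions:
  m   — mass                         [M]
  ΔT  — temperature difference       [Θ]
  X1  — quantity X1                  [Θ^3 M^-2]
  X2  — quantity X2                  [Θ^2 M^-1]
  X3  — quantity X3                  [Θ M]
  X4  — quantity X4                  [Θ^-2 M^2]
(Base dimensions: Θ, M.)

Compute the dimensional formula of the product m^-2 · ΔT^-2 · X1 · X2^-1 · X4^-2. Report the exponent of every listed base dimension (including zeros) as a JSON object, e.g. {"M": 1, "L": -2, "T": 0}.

{"Θ": 3, "M": -7}

Dimensional matrix (Θ×M by m×ΔT×X1×X2×X3×X4):
  Θ: [ 0  1  3  2  1 -2]
  M: [ 1  0 -2 -1  1  2]
  [Θ]: (-2)·0+(-2)·1+(1)·3+(-1)·2+(-2)·-2 = 3
  [M]: (-2)·1+(-2)·0+(1)·-2+(-1)·-1+(-2)·2 = -7
⇒ Θ^3 M^-7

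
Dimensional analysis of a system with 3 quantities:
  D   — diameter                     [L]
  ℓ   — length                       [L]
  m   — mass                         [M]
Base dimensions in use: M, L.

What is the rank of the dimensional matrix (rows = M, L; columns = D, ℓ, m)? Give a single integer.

2

Dimensional matrix (M×L by D×ℓ×m):
  M: [ 0  0  1]
  L: [ 1  1  0]
RREF → pivots at {D,m} ⇒ r = 2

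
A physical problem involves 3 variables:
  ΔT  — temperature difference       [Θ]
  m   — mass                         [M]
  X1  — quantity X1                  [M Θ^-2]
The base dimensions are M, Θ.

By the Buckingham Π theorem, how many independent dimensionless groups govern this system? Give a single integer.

1

Dimensional matrix (M×Θ by ΔT×m×X1):
  M: [ 0  1  1]
  Θ: [ 1  0 -2]
RREF → pivots at {ΔT,m} ⇒ r = 2
3 vars − rank 2 = 1 Π group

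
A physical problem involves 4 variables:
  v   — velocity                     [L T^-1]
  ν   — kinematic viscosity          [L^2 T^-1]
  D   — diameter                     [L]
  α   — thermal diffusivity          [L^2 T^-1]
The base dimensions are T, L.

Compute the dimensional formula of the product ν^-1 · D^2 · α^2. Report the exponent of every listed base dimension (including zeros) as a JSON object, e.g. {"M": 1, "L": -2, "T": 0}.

{"T": -1, "L": 4}

Exponent matrix [T,L] × [v,ν,D,α]:
  T: [-1 -1  0 -1]
  L: [ 1  2  1  2]
  [T]: (-1)·-1+(2)·0+(2)·-1 = -1
  [L]: (-1)·2+(2)·1+(2)·2 = 4
⇒ T^-1 L^4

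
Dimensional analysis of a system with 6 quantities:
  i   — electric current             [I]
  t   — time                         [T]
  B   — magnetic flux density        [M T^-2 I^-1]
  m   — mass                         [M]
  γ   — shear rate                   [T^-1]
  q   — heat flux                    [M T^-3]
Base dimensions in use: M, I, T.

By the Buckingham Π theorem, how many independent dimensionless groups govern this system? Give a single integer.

Dimensional matrix (M×I×T by i×t×B×m×γ×q):
  M: [ 0  0  1  1  0  1]
  I: [ 1  0 -1  0  0  0]
  T: [ 0  1 -2  0 -1 -3]
Echelon form has 3 nonzero rows (pivots: i,t,B)
n=6, r=3 ⇒ 3 dimensionless groups

3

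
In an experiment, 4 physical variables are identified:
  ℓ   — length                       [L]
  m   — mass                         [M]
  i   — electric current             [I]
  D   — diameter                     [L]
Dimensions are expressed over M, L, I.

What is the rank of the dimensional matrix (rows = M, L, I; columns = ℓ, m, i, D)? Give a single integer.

3

Dimensional matrix (M×L×I by ℓ×m×i×D):
  M: [ 0  1  0  0]
  L: [ 1  0  0  1]
  I: [ 0  0  1  0]
Echelon form has 3 nonzero rows (pivots: ℓ,m,i)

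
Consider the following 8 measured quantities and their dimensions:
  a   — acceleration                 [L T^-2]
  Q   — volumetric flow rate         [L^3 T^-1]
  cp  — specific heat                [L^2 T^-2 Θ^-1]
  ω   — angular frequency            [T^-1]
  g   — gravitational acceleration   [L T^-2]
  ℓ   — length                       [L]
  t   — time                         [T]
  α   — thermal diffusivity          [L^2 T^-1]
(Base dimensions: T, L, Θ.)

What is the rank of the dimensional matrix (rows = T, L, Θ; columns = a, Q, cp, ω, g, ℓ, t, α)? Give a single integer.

Exponent matrix [T,L,Θ] × [a,Q,cp,ω,g,ℓ,t,α]:
  T: [-2 -1 -2 -1 -2  0  1 -1]
  L: [ 1  3  2  0  1  1  0  2]
  Θ: [ 0  0 -1  0  0  0  0  0]
Echelon form has 3 nonzero rows (pivots: a,Q,cp)

3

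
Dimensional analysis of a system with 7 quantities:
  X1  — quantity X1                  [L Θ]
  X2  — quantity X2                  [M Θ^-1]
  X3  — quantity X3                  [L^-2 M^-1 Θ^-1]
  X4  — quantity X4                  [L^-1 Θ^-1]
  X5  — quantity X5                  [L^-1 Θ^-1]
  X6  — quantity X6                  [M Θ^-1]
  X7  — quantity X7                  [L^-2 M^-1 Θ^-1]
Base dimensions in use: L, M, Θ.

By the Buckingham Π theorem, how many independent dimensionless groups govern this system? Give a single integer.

5

Exponent matrix [L,M,Θ] × [X1,X2,X3,X4,X5,X6,X7]:
  L: [ 1  0 -2 -1 -1  0 -2]
  M: [ 0  1 -1  0  0  1 -1]
  Θ: [ 1 -1 -1 -1 -1 -1 -1]
Echelon form has 2 nonzero rows (pivots: X1,X2)
7 vars − rank 2 = 5 Π groups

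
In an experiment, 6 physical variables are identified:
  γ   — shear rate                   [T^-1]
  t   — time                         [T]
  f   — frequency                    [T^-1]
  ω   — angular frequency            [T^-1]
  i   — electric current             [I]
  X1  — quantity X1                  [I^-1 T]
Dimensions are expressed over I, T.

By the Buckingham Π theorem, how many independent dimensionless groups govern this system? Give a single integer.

4

Write exponents as rows I,T / cols γ,t,f,ω,i,X1:
  I: [ 0  0  0  0  1 -1]
  T: [-1  1 -1 -1  0  1]
Row reduction gives pivot columns γ,i; rank = 2
6 vars − rank 2 = 4 Π groups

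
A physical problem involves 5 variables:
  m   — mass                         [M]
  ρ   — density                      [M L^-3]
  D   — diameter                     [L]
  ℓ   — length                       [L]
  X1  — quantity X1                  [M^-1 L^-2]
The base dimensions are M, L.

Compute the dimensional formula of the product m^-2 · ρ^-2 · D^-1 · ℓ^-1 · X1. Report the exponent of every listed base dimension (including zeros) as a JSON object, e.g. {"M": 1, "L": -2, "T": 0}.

Write exponents as rows M,L / cols m,ρ,D,ℓ,X1:
  M: [ 1  1  0  0 -1]
  L: [ 0 -3  1  1 -2]
  [M]: (-2)·1+(-2)·1+(-1)·0+(-1)·0+(1)·-1 = -5
  [L]: (-2)·0+(-2)·-3+(-1)·1+(-1)·1+(1)·-2 = 2
⇒ M^-5 L^2

{"M": -5, "L": 2}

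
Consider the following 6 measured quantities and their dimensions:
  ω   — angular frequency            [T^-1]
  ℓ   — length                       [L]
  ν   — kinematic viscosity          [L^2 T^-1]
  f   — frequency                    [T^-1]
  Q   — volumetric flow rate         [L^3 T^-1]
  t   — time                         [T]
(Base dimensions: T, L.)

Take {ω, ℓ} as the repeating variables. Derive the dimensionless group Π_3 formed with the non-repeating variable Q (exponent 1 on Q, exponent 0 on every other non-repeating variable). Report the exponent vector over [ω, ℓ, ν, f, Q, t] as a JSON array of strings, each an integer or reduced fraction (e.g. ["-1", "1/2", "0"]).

Dimensional matrix (T×L by ω×ℓ×ν×f×Q×t):
  T: [-1  0 -1 -1 -1  1]
  L: [ 0  1  2  0  3  0]
RREF → pivots at {ω,ℓ} ⇒ r = 2
Repeat: ω,ℓ; free: ν,f,Q,t
RREF:
  r0: [   1    0    1    1    1   -1]
  r1: [   0    1    2    0    3    0]
Fix exponent of Q at 1, ν at 0, f at 0, t at 0; solve each RREF row for its pivot's exponent:
  r0: exp(ω) + (1)·1 = 0 ⇒ exp(ω) = -1
  r1: exp(ℓ) + (3)·1 = 0 ⇒ exp(ℓ) = -3
Π_3 = ω^-1 · ℓ^-3 · Q

["-1", "-3", "0", "0", "1", "0"]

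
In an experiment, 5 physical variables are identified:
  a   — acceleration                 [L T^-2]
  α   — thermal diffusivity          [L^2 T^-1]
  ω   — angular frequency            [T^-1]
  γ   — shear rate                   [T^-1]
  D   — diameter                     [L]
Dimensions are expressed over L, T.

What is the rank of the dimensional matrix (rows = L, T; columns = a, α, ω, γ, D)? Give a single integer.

2

Write exponents as rows L,T / cols a,α,ω,γ,D:
  L: [ 1  2  0  0  1]
  T: [-2 -1 -1 -1  0]
Echelon form has 2 nonzero rows (pivots: a,α)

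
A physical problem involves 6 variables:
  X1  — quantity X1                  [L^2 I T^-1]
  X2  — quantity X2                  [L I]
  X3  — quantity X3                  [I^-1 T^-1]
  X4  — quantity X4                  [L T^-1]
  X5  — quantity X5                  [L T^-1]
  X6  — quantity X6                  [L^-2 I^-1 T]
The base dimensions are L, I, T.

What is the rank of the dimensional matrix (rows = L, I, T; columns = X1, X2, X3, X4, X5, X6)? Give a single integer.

2

Exponent matrix [L,I,T] × [X1,X2,X3,X4,X5,X6]:
  L: [ 2  1  0  1  1 -2]
  I: [ 1  1 -1  0  0 -1]
  T: [-1  0 -1 -1 -1  1]
Row reduction gives pivot columns X1,X2; rank = 2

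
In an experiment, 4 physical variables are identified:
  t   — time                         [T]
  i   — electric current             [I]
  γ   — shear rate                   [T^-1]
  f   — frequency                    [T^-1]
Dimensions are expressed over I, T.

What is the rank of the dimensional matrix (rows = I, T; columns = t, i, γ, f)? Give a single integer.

2

Dimensional matrix (I×T by t×i×γ×f):
  I: [ 0  1  0  0]
  T: [ 1  0 -1 -1]
Echelon form has 2 nonzero rows (pivots: t,i)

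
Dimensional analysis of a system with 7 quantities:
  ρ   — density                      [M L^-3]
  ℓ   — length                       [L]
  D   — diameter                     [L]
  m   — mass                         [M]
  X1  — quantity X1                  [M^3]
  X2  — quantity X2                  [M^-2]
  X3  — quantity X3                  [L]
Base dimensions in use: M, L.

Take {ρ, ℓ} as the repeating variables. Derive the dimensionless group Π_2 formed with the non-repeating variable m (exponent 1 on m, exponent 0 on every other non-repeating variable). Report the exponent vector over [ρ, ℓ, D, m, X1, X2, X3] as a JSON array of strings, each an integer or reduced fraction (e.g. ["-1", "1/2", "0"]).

Dimensional matrix (M×L by ρ×ℓ×D×m×X1×X2×X3):
  M: [ 1  0  0  1  3 -2  0]
  L: [-3  1  1  0  0  0  1]
RREF → pivots at {ρ,ℓ} ⇒ r = 2
Pivot set = {ρ,ℓ}, free = {D,m,X1,X2,X3}
RREF:
  r0: [   1    0    0    1    3   -2    0]
  r1: [   0    1    1    3    9   -6    1]
Fix exponent of m at 1, D at 0, X1 at 0, X2 at 0, X3 at 0; solve each RREF row for its pivot's exponent:
  r0: exp(ρ) + (1)·1 = 0 ⇒ exp(ρ) = -1
  r1: exp(ℓ) + (3)·1 = 0 ⇒ exp(ℓ) = -3
Π_2 = ρ^-1 · ℓ^-3 · m

["-1", "-3", "0", "1", "0", "0", "0"]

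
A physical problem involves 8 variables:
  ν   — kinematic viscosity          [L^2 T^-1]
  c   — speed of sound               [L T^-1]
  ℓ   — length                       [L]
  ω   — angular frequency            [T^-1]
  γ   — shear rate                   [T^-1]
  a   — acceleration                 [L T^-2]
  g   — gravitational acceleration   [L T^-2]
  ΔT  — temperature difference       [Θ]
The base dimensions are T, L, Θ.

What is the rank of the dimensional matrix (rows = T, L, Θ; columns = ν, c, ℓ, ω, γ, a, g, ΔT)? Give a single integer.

Exponent matrix [T,L,Θ] × [ν,c,ℓ,ω,γ,a,g,ΔT]:
  T: [-1 -1  0 -1 -1 -2 -2  0]
  L: [ 2  1  1  0  0  1  1  0]
  Θ: [ 0  0  0  0  0  0  0  1]
Row reduction gives pivot columns ν,c,ΔT; rank = 3

3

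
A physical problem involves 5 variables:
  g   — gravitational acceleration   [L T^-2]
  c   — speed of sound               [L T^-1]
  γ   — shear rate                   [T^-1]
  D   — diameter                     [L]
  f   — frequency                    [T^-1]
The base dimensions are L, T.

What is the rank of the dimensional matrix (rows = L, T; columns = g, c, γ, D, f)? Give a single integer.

Write exponents as rows L,T / cols g,c,γ,D,f:
  L: [ 1  1  0  1  0]
  T: [-2 -1 -1  0 -1]
Row reduction gives pivot columns g,c; rank = 2

2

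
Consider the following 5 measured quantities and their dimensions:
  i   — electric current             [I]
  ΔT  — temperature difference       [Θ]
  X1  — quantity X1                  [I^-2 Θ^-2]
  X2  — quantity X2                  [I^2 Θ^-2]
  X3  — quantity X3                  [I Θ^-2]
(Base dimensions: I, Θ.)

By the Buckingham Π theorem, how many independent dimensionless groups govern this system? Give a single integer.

Exponent matrix [I,Θ] × [i,ΔT,X1,X2,X3]:
  I: [ 1  0 -2  2  1]
  Θ: [ 0  1 -2 -2 -2]
Echelon form has 2 nonzero rows (pivots: i,ΔT)
Π count = n − r = 5 − 2 = 3

3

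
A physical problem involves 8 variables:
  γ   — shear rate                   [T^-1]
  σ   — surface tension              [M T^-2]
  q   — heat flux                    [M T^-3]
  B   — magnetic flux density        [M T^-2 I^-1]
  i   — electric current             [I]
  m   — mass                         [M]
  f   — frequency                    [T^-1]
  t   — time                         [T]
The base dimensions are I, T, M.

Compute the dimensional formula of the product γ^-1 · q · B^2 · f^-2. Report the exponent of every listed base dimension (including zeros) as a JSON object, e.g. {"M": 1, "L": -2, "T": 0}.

Write exponents as rows I,T,M / cols γ,σ,q,B,i,m,f,t:
  I: [ 0  0  0 -1  1  0  0  0]
  T: [-1 -2 -3 -2  0  0 -1  1]
  M: [ 0  1  1  1  0  1  0  0]
  [I]: (-1)·0+(1)·0+(2)·-1+(-2)·0 = -2
  [T]: (-1)·-1+(1)·-3+(2)·-2+(-2)·-1 = -4
  [M]: (-1)·0+(1)·1+(2)·1+(-2)·0 = 3
⇒ I^-2 T^-4 M^3

{"I": -2, "T": -4, "M": 3}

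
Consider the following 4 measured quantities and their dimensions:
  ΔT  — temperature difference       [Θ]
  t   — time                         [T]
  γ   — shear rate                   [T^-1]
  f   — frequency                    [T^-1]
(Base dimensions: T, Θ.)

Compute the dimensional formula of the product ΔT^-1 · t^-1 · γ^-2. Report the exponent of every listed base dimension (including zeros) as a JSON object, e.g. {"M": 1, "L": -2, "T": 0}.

Exponent matrix [T,Θ] × [ΔT,t,γ,f]:
  T: [ 0  1 -1 -1]
  Θ: [ 1  0  0  0]
  [T]: (-1)·0+(-1)·1+(-2)·-1 = 1
  [Θ]: (-1)·1+(-1)·0+(-2)·0 = -1
⇒ T Θ^-1

{"T": 1, "Θ": -1}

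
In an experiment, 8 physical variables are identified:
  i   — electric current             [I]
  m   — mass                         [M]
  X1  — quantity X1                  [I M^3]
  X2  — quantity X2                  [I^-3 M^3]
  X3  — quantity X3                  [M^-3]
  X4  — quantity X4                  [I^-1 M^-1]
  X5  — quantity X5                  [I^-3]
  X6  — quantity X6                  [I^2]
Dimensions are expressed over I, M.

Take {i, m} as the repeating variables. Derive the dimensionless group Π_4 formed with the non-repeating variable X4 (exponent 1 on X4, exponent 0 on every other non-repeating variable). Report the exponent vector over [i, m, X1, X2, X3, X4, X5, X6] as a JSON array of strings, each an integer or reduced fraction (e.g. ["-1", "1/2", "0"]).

["1", "1", "0", "0", "0", "1", "0", "0"]

Exponent matrix [I,M] × [i,m,X1,X2,X3,X4,X5,X6]:
  I: [ 1  0  1 -3  0 -1 -3  2]
  M: [ 0  1  3  3 -3 -1  0  0]
Echelon form has 2 nonzero rows (pivots: i,m)
Pivot set = {i,m}, free = {X1,X2,X3,X4,X5,X6}
RREF:
  r0: [   1    0    1   -3    0   -1   -3    2]
  r1: [   0    1    3    3   -3   -1    0    0]
Fix exponent of X4 at 1, X1 at 0, X2 at 0, X3 at 0, X5 at 0, X6 at 0; solve each RREF row for its pivot's exponent:
  r0: exp(i) + (-1)·1 = 0 ⇒ exp(i) = 1
  r1: exp(m) + (-1)·1 = 0 ⇒ exp(m) = 1
Π_4 = i · m · X4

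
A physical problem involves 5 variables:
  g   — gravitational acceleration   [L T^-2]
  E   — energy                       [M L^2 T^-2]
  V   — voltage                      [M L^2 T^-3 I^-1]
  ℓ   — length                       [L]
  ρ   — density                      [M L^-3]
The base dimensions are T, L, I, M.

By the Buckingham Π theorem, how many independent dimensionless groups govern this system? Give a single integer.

Exponent matrix [T,L,I,M] × [g,E,V,ℓ,ρ]:
  T: [-2 -2 -3  0  0]
  L: [ 1  2  2  1 -3]
  I: [ 0  0 -1  0  0]
  M: [ 0  1  1  0  1]
Row reduction gives pivot columns g,E,V,ℓ; rank = 4
Π count = n − r = 5 − 4 = 1

1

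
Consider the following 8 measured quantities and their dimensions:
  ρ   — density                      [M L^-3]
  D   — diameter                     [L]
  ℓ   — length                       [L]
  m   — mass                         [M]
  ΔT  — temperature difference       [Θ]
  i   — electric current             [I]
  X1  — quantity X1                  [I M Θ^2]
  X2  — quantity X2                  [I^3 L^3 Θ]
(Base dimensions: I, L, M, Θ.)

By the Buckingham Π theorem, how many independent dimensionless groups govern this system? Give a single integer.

Write exponents as rows I,L,M,Θ / cols ρ,D,ℓ,m,ΔT,i,X1,X2:
  I: [ 0  0  0  0  0  1  1  3]
  L: [-3  1  1  0  0  0  0  3]
  M: [ 1  0  0  1  0  0  1  0]
  Θ: [ 0  0  0  0  1  0  2  1]
Echelon form has 4 nonzero rows (pivots: ρ,D,ΔT,i)
n=8, r=4 ⇒ 4 dimensionless groups

4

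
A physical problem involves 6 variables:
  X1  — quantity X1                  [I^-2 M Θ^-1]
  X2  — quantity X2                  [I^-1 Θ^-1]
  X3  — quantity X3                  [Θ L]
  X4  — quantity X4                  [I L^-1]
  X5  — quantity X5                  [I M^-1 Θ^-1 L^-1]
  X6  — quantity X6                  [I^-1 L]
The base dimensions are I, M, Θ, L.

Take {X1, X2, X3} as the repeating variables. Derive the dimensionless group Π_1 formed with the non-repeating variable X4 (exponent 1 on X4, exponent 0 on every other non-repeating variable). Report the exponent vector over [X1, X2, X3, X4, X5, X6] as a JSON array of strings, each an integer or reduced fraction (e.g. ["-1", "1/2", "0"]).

["0", "1", "1", "1", "0", "0"]

Exponent matrix [I,M,Θ,L] × [X1,X2,X3,X4,X5,X6]:
  I: [-2 -1  0  1  1 -1]
  M: [ 1  0  0  0 -1  0]
  Θ: [-1 -1  1  0 -1  0]
  L: [ 0  0  1 -1 -1  1]
Echelon form has 3 nonzero rows (pivots: X1,X2,X3)
Pivot set = {X1,X2,X3}, free = {X4,X5,X6}
RREF:
  r0: [   1    0    0    0   -1    0]
  r1: [   0    1    0   -1    1    1]
  r2: [   0    0    1   -1   -1    1]
  r3: [   0    0    0    0    0    0]
Fix exponent of X4 at 1, X5 at 0, X6 at 0; solve each RREF row for its pivot's exponent:
  r0: exp(X1) + (0)·1 = 0 ⇒ exp(X1) = 0
  r1: exp(X2) + (-1)·1 = 0 ⇒ exp(X2) = 1
  r2: exp(X3) + (-1)·1 = 0 ⇒ exp(X3) = 1
Π_1 = X2 · X3 · X4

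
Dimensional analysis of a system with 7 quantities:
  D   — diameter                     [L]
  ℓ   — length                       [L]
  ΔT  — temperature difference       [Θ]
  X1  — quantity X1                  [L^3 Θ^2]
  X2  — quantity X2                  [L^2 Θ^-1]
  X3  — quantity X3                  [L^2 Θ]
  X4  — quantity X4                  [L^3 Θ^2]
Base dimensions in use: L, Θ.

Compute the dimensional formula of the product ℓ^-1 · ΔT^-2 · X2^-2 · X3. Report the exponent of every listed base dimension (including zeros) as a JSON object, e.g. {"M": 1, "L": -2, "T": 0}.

Write exponents as rows L,Θ / cols D,ℓ,ΔT,X1,X2,X3,X4:
  L: [ 1  1  0  3  2  2  3]
  Θ: [ 0  0  1  2 -1  1  2]
  [L]: (-1)·1+(-2)·0+(-2)·2+(1)·2 = -3
  [Θ]: (-1)·0+(-2)·1+(-2)·-1+(1)·1 = 1
⇒ L^-3 Θ

{"L": -3, "Θ": 1}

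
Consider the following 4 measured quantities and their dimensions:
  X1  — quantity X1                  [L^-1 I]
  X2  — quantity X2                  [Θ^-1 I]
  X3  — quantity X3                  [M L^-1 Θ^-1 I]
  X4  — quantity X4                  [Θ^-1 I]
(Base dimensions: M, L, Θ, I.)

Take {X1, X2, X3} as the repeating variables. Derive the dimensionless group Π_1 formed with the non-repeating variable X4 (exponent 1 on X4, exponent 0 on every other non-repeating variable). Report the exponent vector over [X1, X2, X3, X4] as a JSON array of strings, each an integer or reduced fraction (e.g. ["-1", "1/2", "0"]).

Write exponents as rows M,L,Θ,I / cols X1,X2,X3,X4:
  M: [ 0  0  1  0]
  L: [-1  0 -1  0]
  Θ: [ 0 -1 -1 -1]
  I: [ 1  1  1  1]
RREF → pivots at {X1,X2,X3} ⇒ r = 3
Repeat: X1,X2,X3; free: X4
RREF:
  r0: [   1    0    0    0]
  r1: [   0    1    0    1]
  r2: [   0    0    1    0]
  r3: [   0    0    0    0]
Fix exponent of X4 at 1; solve each RREF row for its pivot's exponent:
  r0: exp(X1) + (0)·1 = 0 ⇒ exp(X1) = 0
  r1: exp(X2) + (1)·1 = 0 ⇒ exp(X2) = -1
  r2: exp(X3) + (0)·1 = 0 ⇒ exp(X3) = 0
Π_1 = X2^-1 · X4

["0", "-1", "0", "1"]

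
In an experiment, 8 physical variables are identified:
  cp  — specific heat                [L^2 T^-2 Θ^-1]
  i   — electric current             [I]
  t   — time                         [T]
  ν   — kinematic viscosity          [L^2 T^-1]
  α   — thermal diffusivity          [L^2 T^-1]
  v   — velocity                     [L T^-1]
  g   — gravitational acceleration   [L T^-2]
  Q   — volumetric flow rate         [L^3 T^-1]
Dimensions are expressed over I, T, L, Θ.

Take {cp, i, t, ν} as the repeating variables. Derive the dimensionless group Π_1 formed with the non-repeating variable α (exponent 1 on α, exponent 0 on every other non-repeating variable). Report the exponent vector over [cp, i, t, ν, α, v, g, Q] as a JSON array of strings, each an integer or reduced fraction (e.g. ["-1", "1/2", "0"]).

["0", "0", "0", "-1", "1", "0", "0", "0"]

Exponent matrix [I,T,L,Θ] × [cp,i,t,ν,α,v,g,Q]:
  I: [ 0  1  0  0  0  0  0  0]
  T: [-2  0  1 -1 -1 -1 -2 -1]
  L: [ 2  0  0  2  2  1  1  3]
  Θ: [-1  0  0  0  0  0  0  0]
Echelon form has 4 nonzero rows (pivots: cp,i,t,ν)
Pivot set = {cp,i,t,ν}, free = {α,v,g,Q}
RREF:
  r0: [   1    0    0    0    0    0    0    0]
  r1: [   0    1    0    0    0    0    0    0]
  r2: [   0    0    1    0    0 -1/2 -3/2  1/2]
  r3: [   0    0    0    1    1  1/2  1/2  3/2]
Fix exponent of α at 1, v at 0, g at 0, Q at 0; solve each RREF row for its pivot's exponent:
  r0: exp(cp) + (0)·1 = 0 ⇒ exp(cp) = 0
  r1: exp(i) + (0)·1 = 0 ⇒ exp(i) = 0
  r2: exp(t) + (0)·1 = 0 ⇒ exp(t) = 0
  r3: exp(ν) + (1)·1 = 0 ⇒ exp(ν) = -1
Π_1 = ν^-1 · α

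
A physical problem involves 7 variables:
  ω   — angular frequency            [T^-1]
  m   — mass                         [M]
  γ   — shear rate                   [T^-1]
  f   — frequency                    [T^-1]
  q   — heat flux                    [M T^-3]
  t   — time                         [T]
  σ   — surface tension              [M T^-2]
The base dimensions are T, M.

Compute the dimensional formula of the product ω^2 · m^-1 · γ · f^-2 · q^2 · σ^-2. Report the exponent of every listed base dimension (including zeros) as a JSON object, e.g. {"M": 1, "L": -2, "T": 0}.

{"T": -3, "M": -1}

Dimensional matrix (T×M by ω×m×γ×f×q×t×σ):
  T: [-1  0 -1 -1 -3  1 -2]
  M: [ 0  1  0  0  1  0  1]
  [T]: (2)·-1+(-1)·0+(1)·-1+(-2)·-1+(2)·-3+(-2)·-2 = -3
  [M]: (2)·0+(-1)·1+(1)·0+(-2)·0+(2)·1+(-2)·1 = -1
⇒ T^-3 M^-1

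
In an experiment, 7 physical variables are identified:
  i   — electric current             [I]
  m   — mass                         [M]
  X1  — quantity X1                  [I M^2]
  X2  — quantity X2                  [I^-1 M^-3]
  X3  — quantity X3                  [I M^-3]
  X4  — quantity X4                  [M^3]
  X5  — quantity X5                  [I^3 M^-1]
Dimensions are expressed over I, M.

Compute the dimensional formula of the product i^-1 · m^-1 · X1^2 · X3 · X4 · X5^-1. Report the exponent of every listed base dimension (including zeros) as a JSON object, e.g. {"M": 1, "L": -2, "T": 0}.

Exponent matrix [I,M] × [i,m,X1,X2,X3,X4,X5]:
  I: [ 1  0  1 -1  1  0  3]
  M: [ 0  1  2 -3 -3  3 -1]
  [I]: (-1)·1+(-1)·0+(2)·1+(1)·1+(1)·0+(-1)·3 = -1
  [M]: (-1)·0+(-1)·1+(2)·2+(1)·-3+(1)·3+(-1)·-1 = 4
⇒ I^-1 M^4

{"I": -1, "M": 4}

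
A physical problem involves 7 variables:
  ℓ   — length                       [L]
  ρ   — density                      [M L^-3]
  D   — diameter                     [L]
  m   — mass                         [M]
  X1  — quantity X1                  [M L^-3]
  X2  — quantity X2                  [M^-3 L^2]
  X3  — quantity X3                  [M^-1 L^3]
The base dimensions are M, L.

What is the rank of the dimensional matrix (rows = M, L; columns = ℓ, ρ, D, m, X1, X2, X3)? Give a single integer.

Write exponents as rows M,L / cols ℓ,ρ,D,m,X1,X2,X3:
  M: [ 0  1  0  1  1 -3 -1]
  L: [ 1 -3  1  0 -3  2  3]
Echelon form has 2 nonzero rows (pivots: ℓ,ρ)

2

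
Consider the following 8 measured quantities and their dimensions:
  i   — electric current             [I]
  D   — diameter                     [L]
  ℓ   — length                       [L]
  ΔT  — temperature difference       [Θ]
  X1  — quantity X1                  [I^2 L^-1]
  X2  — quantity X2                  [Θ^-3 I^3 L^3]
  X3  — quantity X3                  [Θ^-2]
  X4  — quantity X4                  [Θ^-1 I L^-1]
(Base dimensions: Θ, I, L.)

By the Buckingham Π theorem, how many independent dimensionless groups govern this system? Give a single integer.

5

Dimensional matrix (Θ×I×L by i×D×ℓ×ΔT×X1×X2×X3×X4):
  Θ: [ 0  0  0  1  0 -3 -2 -1]
  I: [ 1  0  0  0  2  3  0  1]
  L: [ 0  1  1  0 -1  3  0 -1]
RREF → pivots at {i,D,ΔT} ⇒ r = 3
n=8, r=3 ⇒ 5 dimensionless groups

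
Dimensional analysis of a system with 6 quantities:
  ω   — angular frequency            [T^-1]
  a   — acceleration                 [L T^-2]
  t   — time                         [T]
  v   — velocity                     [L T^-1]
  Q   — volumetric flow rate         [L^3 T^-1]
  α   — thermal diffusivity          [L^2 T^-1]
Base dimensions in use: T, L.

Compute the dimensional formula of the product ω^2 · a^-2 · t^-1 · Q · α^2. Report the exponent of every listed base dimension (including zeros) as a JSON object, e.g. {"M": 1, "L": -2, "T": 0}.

Exponent matrix [T,L] × [ω,a,t,v,Q,α]:
  T: [-1 -2  1 -1 -1 -1]
  L: [ 0  1  0  1  3  2]
  [T]: (2)·-1+(-2)·-2+(-1)·1+(1)·-1+(2)·-1 = -2
  [L]: (2)·0+(-2)·1+(-1)·0+(1)·3+(2)·2 = 5
⇒ T^-2 L^5

{"T": -2, "L": 5}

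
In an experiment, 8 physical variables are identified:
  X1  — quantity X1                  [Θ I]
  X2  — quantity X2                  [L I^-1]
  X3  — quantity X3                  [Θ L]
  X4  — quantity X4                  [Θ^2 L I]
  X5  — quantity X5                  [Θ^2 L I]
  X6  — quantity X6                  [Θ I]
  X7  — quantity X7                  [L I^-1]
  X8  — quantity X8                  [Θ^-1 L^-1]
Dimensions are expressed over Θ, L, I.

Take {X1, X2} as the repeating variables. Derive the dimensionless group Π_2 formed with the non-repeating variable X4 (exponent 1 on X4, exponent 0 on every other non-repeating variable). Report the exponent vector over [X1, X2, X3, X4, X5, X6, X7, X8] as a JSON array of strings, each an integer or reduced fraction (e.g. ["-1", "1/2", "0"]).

["-2", "-1", "0", "1", "0", "0", "0", "0"]

Write exponents as rows Θ,L,I / cols X1,X2,X3,X4,X5,X6,X7,X8:
  Θ: [ 1  0  1  2  2  1  0 -1]
  L: [ 0  1  1  1  1  0  1 -1]
  I: [ 1 -1  0  1  1  1 -1  0]
Row reduction gives pivot columns X1,X2; rank = 2
Pivot set = {X1,X2}, free = {X3,X4,X5,X6,X7,X8}
RREF:
  r0: [   1    0    1    2    2    1    0   -1]
  r1: [   0    1    1    1    1    0    1   -1]
  r2: [   0    0    0    0    0    0    0    0]
Fix exponent of X4 at 1, X3 at 0, X5 at 0, X6 at 0, X7 at 0, X8 at 0; solve each RREF row for its pivot's exponent:
  r0: exp(X1) + (2)·1 = 0 ⇒ exp(X1) = -2
  r1: exp(X2) + (1)·1 = 0 ⇒ exp(X2) = -1
Π_2 = X1^-2 · X2^-1 · X4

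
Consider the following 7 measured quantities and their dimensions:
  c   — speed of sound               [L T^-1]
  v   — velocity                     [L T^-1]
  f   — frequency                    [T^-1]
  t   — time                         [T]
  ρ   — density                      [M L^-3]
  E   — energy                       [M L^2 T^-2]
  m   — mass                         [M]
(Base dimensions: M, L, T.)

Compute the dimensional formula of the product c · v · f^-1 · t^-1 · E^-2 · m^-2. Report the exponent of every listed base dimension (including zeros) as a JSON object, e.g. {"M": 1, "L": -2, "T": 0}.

{"M": -4, "L": -2, "T": 2}

Dimensional matrix (M×L×T by c×v×f×t×ρ×E×m):
  M: [ 0  0  0  0  1  1  1]
  L: [ 1  1  0  0 -3  2  0]
  T: [-1 -1 -1  1  0 -2  0]
  [M]: (1)·0+(1)·0+(-1)·0+(-1)·0+(-2)·1+(-2)·1 = -4
  [L]: (1)·1+(1)·1+(-1)·0+(-1)·0+(-2)·2+(-2)·0 = -2
  [T]: (1)·-1+(1)·-1+(-1)·-1+(-1)·1+(-2)·-2+(-2)·0 = 2
⇒ M^-4 L^-2 T^2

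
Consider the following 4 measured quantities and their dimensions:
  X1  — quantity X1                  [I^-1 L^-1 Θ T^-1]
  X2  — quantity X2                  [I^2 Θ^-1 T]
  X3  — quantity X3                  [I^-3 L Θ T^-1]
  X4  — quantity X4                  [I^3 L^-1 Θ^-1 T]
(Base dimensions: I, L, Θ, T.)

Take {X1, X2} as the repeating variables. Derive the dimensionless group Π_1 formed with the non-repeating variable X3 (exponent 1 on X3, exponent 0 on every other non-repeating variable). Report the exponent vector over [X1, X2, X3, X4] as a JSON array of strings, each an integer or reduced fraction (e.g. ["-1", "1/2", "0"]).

Exponent matrix [I,L,Θ,T] × [X1,X2,X3,X4]:
  I: [-1  2 -3  3]
  L: [-1  0  1 -1]
  Θ: [ 1 -1  1 -1]
  T: [-1  1 -1  1]
RREF → pivots at {X1,X2} ⇒ r = 2
Repeat: X1,X2; free: X3,X4
RREF:
  r0: [   1    0   -1    1]
  r1: [   0    1   -2    2]
  r2: [   0    0    0    0]
  r3: [   0    0    0    0]
Fix exponent of X3 at 1, X4 at 0; solve each RREF row for its pivot's exponent:
  r0: exp(X1) + (-1)·1 = 0 ⇒ exp(X1) = 1
  r1: exp(X2) + (-2)·1 = 0 ⇒ exp(X2) = 2
Π_1 = X1 · X2^2 · X3

["1", "2", "1", "0"]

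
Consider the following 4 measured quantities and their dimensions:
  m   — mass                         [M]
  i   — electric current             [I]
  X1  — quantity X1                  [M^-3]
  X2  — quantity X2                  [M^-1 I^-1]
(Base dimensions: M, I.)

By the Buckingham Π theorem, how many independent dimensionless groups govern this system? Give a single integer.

2

Exponent matrix [M,I] × [m,i,X1,X2]:
  M: [ 1  0 -3 -1]
  I: [ 0  1  0 -1]
Row reduction gives pivot columns m,i; rank = 2
4 vars − rank 2 = 2 Π groups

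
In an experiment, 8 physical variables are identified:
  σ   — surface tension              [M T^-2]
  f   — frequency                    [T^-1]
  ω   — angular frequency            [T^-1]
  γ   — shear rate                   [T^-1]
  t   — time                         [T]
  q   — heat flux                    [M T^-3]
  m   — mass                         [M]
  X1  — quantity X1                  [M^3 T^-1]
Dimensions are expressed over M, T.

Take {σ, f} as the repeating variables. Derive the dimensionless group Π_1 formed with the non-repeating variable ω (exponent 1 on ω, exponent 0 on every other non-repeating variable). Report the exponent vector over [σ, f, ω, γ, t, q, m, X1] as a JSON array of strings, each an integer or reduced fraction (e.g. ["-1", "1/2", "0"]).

["0", "-1", "1", "0", "0", "0", "0", "0"]

Dimensional matrix (M×T by σ×f×ω×γ×t×q×m×X1):
  M: [ 1  0  0  0  0  1  1  3]
  T: [-2 -1 -1 -1  1 -3  0 -1]
RREF → pivots at {σ,f} ⇒ r = 2
Repeat: σ,f; free: ω,γ,t,q,m,X1
RREF:
  r0: [   1    0    0    0    0    1    1    3]
  r1: [   0    1    1    1   -1    1   -2   -5]
Fix exponent of ω at 1, γ at 0, t at 0, q at 0, m at 0, X1 at 0; solve each RREF row for its pivot's exponent:
  r0: exp(σ) + (0)·1 = 0 ⇒ exp(σ) = 0
  r1: exp(f) + (1)·1 = 0 ⇒ exp(f) = -1
Π_1 = f^-1 · ω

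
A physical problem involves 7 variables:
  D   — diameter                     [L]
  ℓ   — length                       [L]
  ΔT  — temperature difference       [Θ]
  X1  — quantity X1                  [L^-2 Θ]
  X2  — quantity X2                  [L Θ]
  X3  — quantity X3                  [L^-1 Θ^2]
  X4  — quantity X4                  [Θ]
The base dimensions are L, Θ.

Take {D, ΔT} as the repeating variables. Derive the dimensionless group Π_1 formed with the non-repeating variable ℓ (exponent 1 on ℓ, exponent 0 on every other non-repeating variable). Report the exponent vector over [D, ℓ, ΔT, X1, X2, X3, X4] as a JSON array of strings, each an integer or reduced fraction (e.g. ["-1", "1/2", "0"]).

["-1", "1", "0", "0", "0", "0", "0"]

Dimensional matrix (L×Θ by D×ℓ×ΔT×X1×X2×X3×X4):
  L: [ 1  1  0 -2  1 -1  0]
  Θ: [ 0  0  1  1  1  2  1]
Row reduction gives pivot columns D,ΔT; rank = 2
Pivot set = {D,ΔT}, free = {ℓ,X1,X2,X3,X4}
RREF:
  r0: [   1    1    0   -2    1   -1    0]
  r1: [   0    0    1    1    1    2    1]
Fix exponent of ℓ at 1, X1 at 0, X2 at 0, X3 at 0, X4 at 0; solve each RREF row for its pivot's exponent:
  r0: exp(D) + (1)·1 = 0 ⇒ exp(D) = -1
  r1: exp(ΔT) + (0)·1 = 0 ⇒ exp(ΔT) = 0
Π_1 = D^-1 · ℓ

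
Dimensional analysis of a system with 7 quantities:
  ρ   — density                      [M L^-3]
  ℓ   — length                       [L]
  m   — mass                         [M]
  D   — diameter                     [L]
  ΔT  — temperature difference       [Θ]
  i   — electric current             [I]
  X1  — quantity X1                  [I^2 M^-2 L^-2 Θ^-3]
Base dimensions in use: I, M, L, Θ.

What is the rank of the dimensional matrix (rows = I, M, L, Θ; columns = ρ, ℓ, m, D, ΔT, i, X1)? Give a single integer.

Exponent matrix [I,M,L,Θ] × [ρ,ℓ,m,D,ΔT,i,X1]:
  I: [ 0  0  0  0  0  1  2]
  M: [ 1  0  1  0  0  0 -2]
  L: [-3  1  0  1  0  0 -2]
  Θ: [ 0  0  0  0  1  0 -3]
Row reduction gives pivot columns ρ,ℓ,ΔT,i; rank = 4

4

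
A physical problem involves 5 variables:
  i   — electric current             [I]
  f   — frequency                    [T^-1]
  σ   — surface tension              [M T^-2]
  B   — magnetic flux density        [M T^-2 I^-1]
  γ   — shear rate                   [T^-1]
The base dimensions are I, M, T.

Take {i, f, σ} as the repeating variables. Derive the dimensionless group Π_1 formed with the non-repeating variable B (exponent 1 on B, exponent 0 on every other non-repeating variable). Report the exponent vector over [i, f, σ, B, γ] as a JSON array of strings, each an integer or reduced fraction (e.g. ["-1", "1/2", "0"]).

Dimensional matrix (I×M×T by i×f×σ×B×γ):
  I: [ 1  0  0 -1  0]
  M: [ 0  0  1  1  0]
  T: [ 0 -1 -2 -2 -1]
RREF → pivots at {i,f,σ} ⇒ r = 3
Pivot set = {i,f,σ}, free = {B,γ}
RREF:
  r0: [   1    0    0   -1    0]
  r1: [   0    1    0    0    1]
  r2: [   0    0    1    1    0]
Fix exponent of B at 1, γ at 0; solve each RREF row for its pivot's exponent:
  r0: exp(i) + (-1)·1 = 0 ⇒ exp(i) = 1
  r1: exp(f) + (0)·1 = 0 ⇒ exp(f) = 0
  r2: exp(σ) + (1)·1 = 0 ⇒ exp(σ) = -1
Π_1 = i · σ^-1 · B

["1", "0", "-1", "1", "0"]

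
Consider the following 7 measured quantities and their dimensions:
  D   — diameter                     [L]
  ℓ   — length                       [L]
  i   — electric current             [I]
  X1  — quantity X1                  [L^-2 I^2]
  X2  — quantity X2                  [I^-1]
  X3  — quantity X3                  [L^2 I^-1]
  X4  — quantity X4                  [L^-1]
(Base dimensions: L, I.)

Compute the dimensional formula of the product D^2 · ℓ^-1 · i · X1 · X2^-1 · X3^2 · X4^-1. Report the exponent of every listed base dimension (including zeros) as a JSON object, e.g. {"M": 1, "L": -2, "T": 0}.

Exponent matrix [L,I] × [D,ℓ,i,X1,X2,X3,X4]:
  L: [ 1  1  0 -2  0  2 -1]
  I: [ 0  0  1  2 -1 -1  0]
  [L]: (2)·1+(-1)·1+(1)·0+(1)·-2+(-1)·0+(2)·2+(-1)·-1 = 4
  [I]: (2)·0+(-1)·0+(1)·1+(1)·2+(-1)·-1+(2)·-1+(-1)·0 = 2
⇒ L^4 I^2

{"L": 4, "I": 2}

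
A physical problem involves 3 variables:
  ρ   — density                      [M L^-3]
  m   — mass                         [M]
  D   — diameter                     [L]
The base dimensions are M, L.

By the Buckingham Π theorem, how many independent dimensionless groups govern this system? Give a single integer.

Exponent matrix [M,L] × [ρ,m,D]:
  M: [ 1  1  0]
  L: [-3  0  1]
RREF → pivots at {ρ,m} ⇒ r = 2
3 vars − rank 2 = 1 Π group

1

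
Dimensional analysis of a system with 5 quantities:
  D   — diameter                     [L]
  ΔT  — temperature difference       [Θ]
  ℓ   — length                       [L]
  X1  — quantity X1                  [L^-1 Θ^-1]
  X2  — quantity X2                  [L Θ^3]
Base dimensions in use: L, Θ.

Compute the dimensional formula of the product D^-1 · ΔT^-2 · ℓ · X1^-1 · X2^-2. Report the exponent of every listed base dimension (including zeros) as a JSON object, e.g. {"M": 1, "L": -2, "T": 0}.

Dimensional matrix (L×Θ by D×ΔT×ℓ×X1×X2):
  L: [ 1  0  1 -1  1]
  Θ: [ 0  1  0 -1  3]
  [L]: (-1)·1+(-2)·0+(1)·1+(-1)·-1+(-2)·1 = -1
  [Θ]: (-1)·0+(-2)·1+(1)·0+(-1)·-1+(-2)·3 = -7
⇒ L^-1 Θ^-7

{"L": -1, "Θ": -7}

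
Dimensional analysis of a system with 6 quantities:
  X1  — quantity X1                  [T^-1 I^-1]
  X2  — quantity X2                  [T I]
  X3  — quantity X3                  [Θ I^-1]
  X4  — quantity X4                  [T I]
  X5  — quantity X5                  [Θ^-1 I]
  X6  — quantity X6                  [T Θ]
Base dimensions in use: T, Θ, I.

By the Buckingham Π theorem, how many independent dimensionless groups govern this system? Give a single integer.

Dimensional matrix (T×Θ×I by X1×X2×X3×X4×X5×X6):
  T: [-1  1  0  1  0  1]
  Θ: [ 0  0  1  0 -1  1]
  I: [-1  1 -1  1  1  0]
Echelon form has 2 nonzero rows (pivots: X1,X3)
n=6, r=2 ⇒ 4 dimensionless groups

4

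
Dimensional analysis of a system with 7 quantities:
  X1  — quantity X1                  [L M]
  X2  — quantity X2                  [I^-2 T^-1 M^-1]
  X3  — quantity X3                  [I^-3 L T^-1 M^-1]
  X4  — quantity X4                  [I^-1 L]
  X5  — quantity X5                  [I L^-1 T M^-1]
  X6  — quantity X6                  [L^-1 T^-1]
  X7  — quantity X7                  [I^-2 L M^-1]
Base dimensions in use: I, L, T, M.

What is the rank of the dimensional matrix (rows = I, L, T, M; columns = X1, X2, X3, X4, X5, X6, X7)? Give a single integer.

3

Write exponents as rows I,L,T,M / cols X1,X2,X3,X4,X5,X6,X7:
  I: [ 0 -2 -3 -1  1  0 -2]
  L: [ 1  0  1  1 -1 -1  1]
  T: [ 0 -1 -1  0  1 -1  0]
  M: [ 1 -1 -1  0 -1  0 -1]
Row reduction gives pivot columns X1,X2,X3; rank = 3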